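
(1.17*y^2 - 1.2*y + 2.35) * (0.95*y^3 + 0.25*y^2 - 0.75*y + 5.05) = 1.1115*y^5 - 0.8475*y^4 + 1.055*y^3 + 7.396*y^2 - 7.8225*y + 11.8675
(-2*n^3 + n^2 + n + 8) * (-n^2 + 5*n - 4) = 2*n^5 - 11*n^4 + 12*n^3 - 7*n^2 + 36*n - 32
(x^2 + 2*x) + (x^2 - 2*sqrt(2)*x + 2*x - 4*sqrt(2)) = 2*x^2 - 2*sqrt(2)*x + 4*x - 4*sqrt(2)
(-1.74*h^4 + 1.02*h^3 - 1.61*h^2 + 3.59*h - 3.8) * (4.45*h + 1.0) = -7.743*h^5 + 2.799*h^4 - 6.1445*h^3 + 14.3655*h^2 - 13.32*h - 3.8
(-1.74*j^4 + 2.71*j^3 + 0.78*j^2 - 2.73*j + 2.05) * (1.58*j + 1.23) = -2.7492*j^5 + 2.1416*j^4 + 4.5657*j^3 - 3.354*j^2 - 0.1189*j + 2.5215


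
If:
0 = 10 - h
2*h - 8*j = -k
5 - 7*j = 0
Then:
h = 10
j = 5/7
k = -100/7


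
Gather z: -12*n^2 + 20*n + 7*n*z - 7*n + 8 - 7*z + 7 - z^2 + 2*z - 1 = -12*n^2 + 13*n - z^2 + z*(7*n - 5) + 14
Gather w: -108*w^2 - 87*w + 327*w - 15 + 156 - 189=-108*w^2 + 240*w - 48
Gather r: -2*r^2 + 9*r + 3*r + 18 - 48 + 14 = -2*r^2 + 12*r - 16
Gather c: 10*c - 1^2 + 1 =10*c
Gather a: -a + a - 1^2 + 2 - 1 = 0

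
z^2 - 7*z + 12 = (z - 4)*(z - 3)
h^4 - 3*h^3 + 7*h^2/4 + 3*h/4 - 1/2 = (h - 2)*(h - 1)*(h - 1/2)*(h + 1/2)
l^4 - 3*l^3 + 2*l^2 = l^2*(l - 2)*(l - 1)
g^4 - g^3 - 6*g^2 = g^2*(g - 3)*(g + 2)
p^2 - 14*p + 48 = (p - 8)*(p - 6)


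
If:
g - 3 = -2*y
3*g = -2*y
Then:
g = -3/2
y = 9/4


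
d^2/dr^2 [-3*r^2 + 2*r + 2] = -6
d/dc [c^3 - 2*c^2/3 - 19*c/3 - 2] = 3*c^2 - 4*c/3 - 19/3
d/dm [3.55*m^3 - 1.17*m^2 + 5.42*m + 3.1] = 10.65*m^2 - 2.34*m + 5.42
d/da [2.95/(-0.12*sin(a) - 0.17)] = 0.354*cos(a)/(0.12*sin(a) + 0.17)^2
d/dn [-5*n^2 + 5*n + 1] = 5 - 10*n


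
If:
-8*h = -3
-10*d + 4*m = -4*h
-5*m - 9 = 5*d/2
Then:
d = -19/40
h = 3/8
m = -25/16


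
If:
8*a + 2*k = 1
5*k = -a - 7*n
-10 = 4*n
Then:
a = -15/19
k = 139/38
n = -5/2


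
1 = 1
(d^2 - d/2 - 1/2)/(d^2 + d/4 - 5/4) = 2*(2*d + 1)/(4*d + 5)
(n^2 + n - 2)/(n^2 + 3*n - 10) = (n^2 + n - 2)/(n^2 + 3*n - 10)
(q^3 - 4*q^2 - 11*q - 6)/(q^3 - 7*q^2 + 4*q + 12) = (q + 1)/(q - 2)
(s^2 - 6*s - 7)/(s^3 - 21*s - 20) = (s - 7)/(s^2 - s - 20)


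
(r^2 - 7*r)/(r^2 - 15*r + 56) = r/(r - 8)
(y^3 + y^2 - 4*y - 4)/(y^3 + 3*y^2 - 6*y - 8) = (y + 2)/(y + 4)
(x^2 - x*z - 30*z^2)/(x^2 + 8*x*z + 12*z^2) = (x^2 - x*z - 30*z^2)/(x^2 + 8*x*z + 12*z^2)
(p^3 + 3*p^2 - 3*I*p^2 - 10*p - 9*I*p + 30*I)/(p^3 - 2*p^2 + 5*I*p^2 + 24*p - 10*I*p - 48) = (p + 5)/(p + 8*I)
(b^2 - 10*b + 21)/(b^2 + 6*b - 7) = (b^2 - 10*b + 21)/(b^2 + 6*b - 7)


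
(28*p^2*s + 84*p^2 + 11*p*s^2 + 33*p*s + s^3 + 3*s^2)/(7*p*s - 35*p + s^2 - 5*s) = (4*p*s + 12*p + s^2 + 3*s)/(s - 5)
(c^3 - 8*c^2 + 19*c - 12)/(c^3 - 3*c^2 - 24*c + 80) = (c^2 - 4*c + 3)/(c^2 + c - 20)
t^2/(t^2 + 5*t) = t/(t + 5)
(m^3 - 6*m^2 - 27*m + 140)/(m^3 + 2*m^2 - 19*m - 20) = (m - 7)/(m + 1)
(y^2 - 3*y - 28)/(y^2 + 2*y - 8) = (y - 7)/(y - 2)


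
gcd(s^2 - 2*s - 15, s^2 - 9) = s + 3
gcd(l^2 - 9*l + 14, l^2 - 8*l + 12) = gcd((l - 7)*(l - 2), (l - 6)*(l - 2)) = l - 2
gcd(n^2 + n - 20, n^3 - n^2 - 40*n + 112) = n - 4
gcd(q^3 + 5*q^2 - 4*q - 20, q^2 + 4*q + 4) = q + 2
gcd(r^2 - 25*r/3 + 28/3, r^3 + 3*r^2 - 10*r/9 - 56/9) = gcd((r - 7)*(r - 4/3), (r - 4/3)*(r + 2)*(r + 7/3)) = r - 4/3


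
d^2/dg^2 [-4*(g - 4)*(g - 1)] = -8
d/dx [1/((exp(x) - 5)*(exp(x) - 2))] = (7 - 2*exp(x))*exp(x)/(exp(4*x) - 14*exp(3*x) + 69*exp(2*x) - 140*exp(x) + 100)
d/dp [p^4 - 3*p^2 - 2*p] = 4*p^3 - 6*p - 2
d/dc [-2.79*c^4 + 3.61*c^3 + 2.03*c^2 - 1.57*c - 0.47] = -11.16*c^3 + 10.83*c^2 + 4.06*c - 1.57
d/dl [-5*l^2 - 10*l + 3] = -10*l - 10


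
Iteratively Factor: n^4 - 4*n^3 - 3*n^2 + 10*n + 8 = (n - 4)*(n^3 - 3*n - 2) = (n - 4)*(n + 1)*(n^2 - n - 2) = (n - 4)*(n - 2)*(n + 1)*(n + 1)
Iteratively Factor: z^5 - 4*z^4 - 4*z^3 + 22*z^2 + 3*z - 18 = (z - 3)*(z^4 - z^3 - 7*z^2 + z + 6) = (z - 3)*(z - 1)*(z^3 - 7*z - 6) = (z - 3)*(z - 1)*(z + 2)*(z^2 - 2*z - 3) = (z - 3)*(z - 1)*(z + 1)*(z + 2)*(z - 3)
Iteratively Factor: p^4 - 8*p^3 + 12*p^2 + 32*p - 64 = (p - 4)*(p^3 - 4*p^2 - 4*p + 16) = (p - 4)^2*(p^2 - 4) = (p - 4)^2*(p + 2)*(p - 2)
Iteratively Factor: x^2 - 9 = (x + 3)*(x - 3)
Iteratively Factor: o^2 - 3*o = (o - 3)*(o)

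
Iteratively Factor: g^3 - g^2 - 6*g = (g + 2)*(g^2 - 3*g) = g*(g + 2)*(g - 3)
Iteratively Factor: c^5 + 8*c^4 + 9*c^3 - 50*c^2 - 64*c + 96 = (c + 4)*(c^4 + 4*c^3 - 7*c^2 - 22*c + 24) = (c - 2)*(c + 4)*(c^3 + 6*c^2 + 5*c - 12) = (c - 2)*(c - 1)*(c + 4)*(c^2 + 7*c + 12) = (c - 2)*(c - 1)*(c + 3)*(c + 4)*(c + 4)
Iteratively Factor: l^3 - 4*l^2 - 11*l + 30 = (l - 2)*(l^2 - 2*l - 15) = (l - 2)*(l + 3)*(l - 5)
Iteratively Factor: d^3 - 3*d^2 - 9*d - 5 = (d + 1)*(d^2 - 4*d - 5) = (d + 1)^2*(d - 5)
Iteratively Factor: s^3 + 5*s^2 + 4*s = (s)*(s^2 + 5*s + 4) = s*(s + 1)*(s + 4)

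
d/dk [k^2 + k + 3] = 2*k + 1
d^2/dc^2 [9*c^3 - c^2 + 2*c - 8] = 54*c - 2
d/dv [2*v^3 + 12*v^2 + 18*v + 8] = 6*v^2 + 24*v + 18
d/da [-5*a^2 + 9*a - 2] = 9 - 10*a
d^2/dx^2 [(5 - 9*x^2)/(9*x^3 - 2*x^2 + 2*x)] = 2*(-729*x^6 + 2916*x^4 - 756*x^3 + 330*x^2 - 60*x + 20)/(x^3*(729*x^6 - 486*x^5 + 594*x^4 - 224*x^3 + 132*x^2 - 24*x + 8))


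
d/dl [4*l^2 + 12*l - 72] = 8*l + 12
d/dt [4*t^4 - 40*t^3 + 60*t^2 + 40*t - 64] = 16*t^3 - 120*t^2 + 120*t + 40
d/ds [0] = 0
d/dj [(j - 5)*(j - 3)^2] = (j - 3)*(3*j - 13)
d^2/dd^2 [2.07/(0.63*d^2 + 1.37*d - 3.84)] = (-1.643166*d^2 - 3.573234*d + 2.07*(1.26*d + 1.37)*(2.52*d + 2.74) + 10.015488)/(0.63*d^2 + 1.37*d - 3.84)^3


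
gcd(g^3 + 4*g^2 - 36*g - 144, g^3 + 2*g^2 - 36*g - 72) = g^2 - 36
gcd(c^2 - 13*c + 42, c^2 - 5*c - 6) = c - 6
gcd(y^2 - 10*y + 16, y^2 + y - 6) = y - 2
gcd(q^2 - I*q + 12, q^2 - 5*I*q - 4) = q - 4*I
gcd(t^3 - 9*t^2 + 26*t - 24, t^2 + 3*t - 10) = t - 2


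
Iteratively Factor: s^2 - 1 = (s - 1)*(s + 1)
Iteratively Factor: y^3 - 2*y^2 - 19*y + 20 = (y + 4)*(y^2 - 6*y + 5) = (y - 1)*(y + 4)*(y - 5)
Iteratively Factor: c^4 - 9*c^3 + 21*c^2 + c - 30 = (c - 3)*(c^3 - 6*c^2 + 3*c + 10) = (c - 3)*(c - 2)*(c^2 - 4*c - 5) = (c - 3)*(c - 2)*(c + 1)*(c - 5)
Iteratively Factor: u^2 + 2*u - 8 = (u - 2)*(u + 4)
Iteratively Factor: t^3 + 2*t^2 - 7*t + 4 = (t + 4)*(t^2 - 2*t + 1) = (t - 1)*(t + 4)*(t - 1)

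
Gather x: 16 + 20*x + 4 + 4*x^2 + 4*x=4*x^2 + 24*x + 20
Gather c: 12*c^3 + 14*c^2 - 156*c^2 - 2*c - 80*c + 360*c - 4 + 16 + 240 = 12*c^3 - 142*c^2 + 278*c + 252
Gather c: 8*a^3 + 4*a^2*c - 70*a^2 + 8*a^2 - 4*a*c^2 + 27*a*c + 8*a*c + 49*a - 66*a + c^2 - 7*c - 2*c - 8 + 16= 8*a^3 - 62*a^2 - 17*a + c^2*(1 - 4*a) + c*(4*a^2 + 35*a - 9) + 8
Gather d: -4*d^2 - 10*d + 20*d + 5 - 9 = -4*d^2 + 10*d - 4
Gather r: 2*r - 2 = 2*r - 2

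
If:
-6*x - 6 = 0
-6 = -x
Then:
No Solution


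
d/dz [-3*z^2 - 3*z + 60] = -6*z - 3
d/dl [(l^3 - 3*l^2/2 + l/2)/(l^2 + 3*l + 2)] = (l^4 + 6*l^3 + l^2 - 6*l + 1)/(l^4 + 6*l^3 + 13*l^2 + 12*l + 4)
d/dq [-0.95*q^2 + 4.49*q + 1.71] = 4.49 - 1.9*q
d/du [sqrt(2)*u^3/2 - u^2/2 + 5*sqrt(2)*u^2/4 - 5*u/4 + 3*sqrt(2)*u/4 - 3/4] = 3*sqrt(2)*u^2/2 - u + 5*sqrt(2)*u/2 - 5/4 + 3*sqrt(2)/4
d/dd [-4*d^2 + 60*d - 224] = 60 - 8*d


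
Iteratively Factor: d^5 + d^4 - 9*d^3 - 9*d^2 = (d)*(d^4 + d^3 - 9*d^2 - 9*d) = d*(d + 1)*(d^3 - 9*d) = d^2*(d + 1)*(d^2 - 9) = d^2*(d - 3)*(d + 1)*(d + 3)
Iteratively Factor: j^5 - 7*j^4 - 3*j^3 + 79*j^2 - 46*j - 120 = (j - 5)*(j^4 - 2*j^3 - 13*j^2 + 14*j + 24) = (j - 5)*(j - 2)*(j^3 - 13*j - 12) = (j - 5)*(j - 4)*(j - 2)*(j^2 + 4*j + 3) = (j - 5)*(j - 4)*(j - 2)*(j + 3)*(j + 1)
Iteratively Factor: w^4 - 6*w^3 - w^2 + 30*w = (w)*(w^3 - 6*w^2 - w + 30) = w*(w - 5)*(w^2 - w - 6) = w*(w - 5)*(w + 2)*(w - 3)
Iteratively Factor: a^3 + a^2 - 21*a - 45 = (a - 5)*(a^2 + 6*a + 9) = (a - 5)*(a + 3)*(a + 3)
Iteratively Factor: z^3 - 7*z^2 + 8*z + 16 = (z - 4)*(z^2 - 3*z - 4) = (z - 4)^2*(z + 1)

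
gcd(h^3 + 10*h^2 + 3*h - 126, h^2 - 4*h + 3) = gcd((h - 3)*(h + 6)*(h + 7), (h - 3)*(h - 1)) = h - 3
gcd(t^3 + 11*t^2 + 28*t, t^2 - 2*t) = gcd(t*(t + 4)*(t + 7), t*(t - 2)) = t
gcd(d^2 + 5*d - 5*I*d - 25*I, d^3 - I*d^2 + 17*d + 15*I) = d - 5*I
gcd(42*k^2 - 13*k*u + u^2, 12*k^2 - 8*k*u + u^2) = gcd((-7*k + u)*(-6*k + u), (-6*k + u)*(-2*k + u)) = -6*k + u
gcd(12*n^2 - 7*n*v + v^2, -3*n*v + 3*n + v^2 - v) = -3*n + v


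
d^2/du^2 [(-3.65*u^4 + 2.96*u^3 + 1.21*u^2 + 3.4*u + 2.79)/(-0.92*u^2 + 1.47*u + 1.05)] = (6.17871999999999*u^6 - 29.61756*u^5 + 26.16831*u^4 + 62.600824*u^3 - 0.30495600000001*u^2 - 16.647624*u - 9.620352)/(0.778688*u^6 - 3.732624*u^5 + 3.297924*u^4 + 5.343597*u^3 - 3.763935*u^2 - 4.862025*u - 1.157625)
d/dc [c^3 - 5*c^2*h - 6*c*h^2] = 3*c^2 - 10*c*h - 6*h^2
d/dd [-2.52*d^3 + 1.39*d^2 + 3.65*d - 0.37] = -7.56*d^2 + 2.78*d + 3.65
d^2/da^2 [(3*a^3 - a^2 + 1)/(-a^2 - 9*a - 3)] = 6*(-81*a^3 - 85*a^2 - 36*a - 23)/(a^6 + 27*a^5 + 252*a^4 + 891*a^3 + 756*a^2 + 243*a + 27)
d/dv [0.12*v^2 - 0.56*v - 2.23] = 0.24*v - 0.56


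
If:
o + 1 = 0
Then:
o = -1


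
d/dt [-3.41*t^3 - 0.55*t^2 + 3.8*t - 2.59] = -10.23*t^2 - 1.1*t + 3.8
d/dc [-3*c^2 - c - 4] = -6*c - 1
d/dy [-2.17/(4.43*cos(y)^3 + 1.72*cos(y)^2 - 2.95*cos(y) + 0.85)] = (-28.8393*cos(y)^2 - 7.4648*cos(y) + 6.4015)*sin(y)/(4.43*cos(y)^3 + 1.72*cos(y)^2 - 2.95*cos(y) + 0.85)^2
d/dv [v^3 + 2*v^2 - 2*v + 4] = 3*v^2 + 4*v - 2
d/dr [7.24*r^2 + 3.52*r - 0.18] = 14.48*r + 3.52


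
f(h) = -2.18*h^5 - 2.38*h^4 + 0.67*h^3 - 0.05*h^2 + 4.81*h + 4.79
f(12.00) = -590592.37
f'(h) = -10.9*h^4 - 9.52*h^3 + 2.01*h^2 - 0.1*h + 4.81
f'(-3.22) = -827.98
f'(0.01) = 4.81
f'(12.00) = -242179.91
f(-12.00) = 491884.19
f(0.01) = 4.84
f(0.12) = 5.37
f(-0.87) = -0.15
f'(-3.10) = -698.59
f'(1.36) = -52.84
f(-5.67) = 10169.25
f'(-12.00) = -209276.39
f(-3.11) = 380.79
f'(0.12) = 4.81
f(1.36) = -5.36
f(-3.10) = 373.76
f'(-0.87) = 6.44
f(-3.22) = 465.19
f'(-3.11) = -708.76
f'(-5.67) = -9460.37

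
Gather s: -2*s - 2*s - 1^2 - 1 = -4*s - 2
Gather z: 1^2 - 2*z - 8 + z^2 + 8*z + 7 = z^2 + 6*z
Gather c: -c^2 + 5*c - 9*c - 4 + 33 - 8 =-c^2 - 4*c + 21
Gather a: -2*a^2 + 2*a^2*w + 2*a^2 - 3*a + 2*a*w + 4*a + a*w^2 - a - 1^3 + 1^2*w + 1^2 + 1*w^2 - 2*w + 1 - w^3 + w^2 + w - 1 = 2*a^2*w + a*(w^2 + 2*w) - w^3 + 2*w^2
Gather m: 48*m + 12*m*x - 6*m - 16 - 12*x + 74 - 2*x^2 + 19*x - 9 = m*(12*x + 42) - 2*x^2 + 7*x + 49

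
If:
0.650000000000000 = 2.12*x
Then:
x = 0.31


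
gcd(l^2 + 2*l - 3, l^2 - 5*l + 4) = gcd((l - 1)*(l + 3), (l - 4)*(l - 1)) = l - 1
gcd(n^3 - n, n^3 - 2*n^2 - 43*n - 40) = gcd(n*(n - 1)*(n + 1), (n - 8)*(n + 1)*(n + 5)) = n + 1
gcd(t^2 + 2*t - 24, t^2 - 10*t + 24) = t - 4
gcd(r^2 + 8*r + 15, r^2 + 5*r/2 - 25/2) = r + 5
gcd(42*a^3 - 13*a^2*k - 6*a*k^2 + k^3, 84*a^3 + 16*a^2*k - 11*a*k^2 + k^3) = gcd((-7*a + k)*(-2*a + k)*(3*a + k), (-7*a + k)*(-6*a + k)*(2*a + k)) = 7*a - k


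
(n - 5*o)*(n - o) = n^2 - 6*n*o + 5*o^2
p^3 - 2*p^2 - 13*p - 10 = (p - 5)*(p + 1)*(p + 2)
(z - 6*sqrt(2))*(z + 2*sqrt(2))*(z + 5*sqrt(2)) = z^3 + sqrt(2)*z^2 - 64*z - 120*sqrt(2)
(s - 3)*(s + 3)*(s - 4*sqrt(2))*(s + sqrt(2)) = s^4 - 3*sqrt(2)*s^3 - 17*s^2 + 27*sqrt(2)*s + 72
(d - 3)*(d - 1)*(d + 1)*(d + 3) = d^4 - 10*d^2 + 9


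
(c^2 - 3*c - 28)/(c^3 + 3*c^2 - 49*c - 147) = (c + 4)/(c^2 + 10*c + 21)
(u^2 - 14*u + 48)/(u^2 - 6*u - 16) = (u - 6)/(u + 2)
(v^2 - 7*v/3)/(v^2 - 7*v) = (v - 7/3)/(v - 7)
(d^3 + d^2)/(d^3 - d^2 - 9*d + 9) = d^2*(d + 1)/(d^3 - d^2 - 9*d + 9)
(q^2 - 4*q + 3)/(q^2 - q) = (q - 3)/q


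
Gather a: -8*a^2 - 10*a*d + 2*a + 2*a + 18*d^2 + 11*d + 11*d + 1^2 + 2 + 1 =-8*a^2 + a*(4 - 10*d) + 18*d^2 + 22*d + 4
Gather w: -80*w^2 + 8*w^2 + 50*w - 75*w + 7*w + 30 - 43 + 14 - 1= -72*w^2 - 18*w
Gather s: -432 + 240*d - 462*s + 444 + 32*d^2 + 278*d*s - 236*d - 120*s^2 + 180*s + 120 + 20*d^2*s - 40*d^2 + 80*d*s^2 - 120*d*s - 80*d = -8*d^2 - 76*d + s^2*(80*d - 120) + s*(20*d^2 + 158*d - 282) + 132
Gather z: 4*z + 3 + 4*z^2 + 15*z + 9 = 4*z^2 + 19*z + 12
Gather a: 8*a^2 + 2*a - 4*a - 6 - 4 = 8*a^2 - 2*a - 10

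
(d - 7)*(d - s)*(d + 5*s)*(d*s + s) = d^4*s + 4*d^3*s^2 - 6*d^3*s - 5*d^2*s^3 - 24*d^2*s^2 - 7*d^2*s + 30*d*s^3 - 28*d*s^2 + 35*s^3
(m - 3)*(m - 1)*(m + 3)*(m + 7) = m^4 + 6*m^3 - 16*m^2 - 54*m + 63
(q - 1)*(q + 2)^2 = q^3 + 3*q^2 - 4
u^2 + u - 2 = (u - 1)*(u + 2)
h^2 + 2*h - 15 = (h - 3)*(h + 5)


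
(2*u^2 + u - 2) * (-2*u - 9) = -4*u^3 - 20*u^2 - 5*u + 18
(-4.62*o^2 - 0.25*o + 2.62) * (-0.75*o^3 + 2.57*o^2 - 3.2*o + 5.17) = 3.465*o^5 - 11.6859*o^4 + 12.1765*o^3 - 16.352*o^2 - 9.6765*o + 13.5454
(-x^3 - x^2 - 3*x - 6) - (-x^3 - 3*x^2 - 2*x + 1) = 2*x^2 - x - 7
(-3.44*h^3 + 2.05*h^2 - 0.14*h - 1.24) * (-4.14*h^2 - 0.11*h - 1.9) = 14.2416*h^5 - 8.1086*h^4 + 6.8901*h^3 + 1.254*h^2 + 0.4024*h + 2.356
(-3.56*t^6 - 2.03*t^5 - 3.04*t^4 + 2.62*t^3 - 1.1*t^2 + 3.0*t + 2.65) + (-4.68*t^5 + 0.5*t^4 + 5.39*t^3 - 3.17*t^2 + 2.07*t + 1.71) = -3.56*t^6 - 6.71*t^5 - 2.54*t^4 + 8.01*t^3 - 4.27*t^2 + 5.07*t + 4.36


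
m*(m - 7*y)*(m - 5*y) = m^3 - 12*m^2*y + 35*m*y^2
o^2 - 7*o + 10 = (o - 5)*(o - 2)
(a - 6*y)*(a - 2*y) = a^2 - 8*a*y + 12*y^2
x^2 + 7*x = x*(x + 7)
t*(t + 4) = t^2 + 4*t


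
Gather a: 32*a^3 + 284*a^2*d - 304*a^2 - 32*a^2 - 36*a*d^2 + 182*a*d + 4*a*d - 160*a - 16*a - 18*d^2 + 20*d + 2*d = 32*a^3 + a^2*(284*d - 336) + a*(-36*d^2 + 186*d - 176) - 18*d^2 + 22*d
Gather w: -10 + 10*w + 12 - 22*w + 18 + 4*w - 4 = 16 - 8*w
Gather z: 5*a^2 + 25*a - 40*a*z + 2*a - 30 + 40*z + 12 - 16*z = 5*a^2 + 27*a + z*(24 - 40*a) - 18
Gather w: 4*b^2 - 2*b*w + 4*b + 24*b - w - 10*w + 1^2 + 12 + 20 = 4*b^2 + 28*b + w*(-2*b - 11) + 33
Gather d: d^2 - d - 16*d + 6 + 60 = d^2 - 17*d + 66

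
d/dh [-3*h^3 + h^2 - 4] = h*(2 - 9*h)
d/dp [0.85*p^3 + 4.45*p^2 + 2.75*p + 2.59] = 2.55*p^2 + 8.9*p + 2.75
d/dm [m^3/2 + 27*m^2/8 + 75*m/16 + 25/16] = 3*m^2/2 + 27*m/4 + 75/16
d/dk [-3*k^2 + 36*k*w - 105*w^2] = -6*k + 36*w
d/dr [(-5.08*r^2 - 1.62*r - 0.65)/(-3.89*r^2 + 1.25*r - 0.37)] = (-12.6518*r^2 - 1.2978*r + 1.4119)/(15.1321*r^4 - 9.725*r^3 + 4.4411*r^2 - 0.925*r + 0.1369)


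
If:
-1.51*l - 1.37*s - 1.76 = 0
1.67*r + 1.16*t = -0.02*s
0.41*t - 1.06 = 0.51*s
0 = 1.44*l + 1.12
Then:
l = -0.78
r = -1.42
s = -0.43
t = 2.05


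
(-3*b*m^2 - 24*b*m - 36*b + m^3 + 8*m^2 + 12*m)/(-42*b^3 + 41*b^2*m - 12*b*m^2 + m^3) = (m^2 + 8*m + 12)/(14*b^2 - 9*b*m + m^2)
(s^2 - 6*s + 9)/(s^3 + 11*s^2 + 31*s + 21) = (s^2 - 6*s + 9)/(s^3 + 11*s^2 + 31*s + 21)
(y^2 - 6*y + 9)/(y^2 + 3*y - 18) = (y - 3)/(y + 6)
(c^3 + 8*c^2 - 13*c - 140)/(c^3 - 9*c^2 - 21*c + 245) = (c^2 + 3*c - 28)/(c^2 - 14*c + 49)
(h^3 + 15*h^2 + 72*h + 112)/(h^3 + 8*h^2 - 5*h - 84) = (h + 4)/(h - 3)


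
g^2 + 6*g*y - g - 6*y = (g - 1)*(g + 6*y)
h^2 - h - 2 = (h - 2)*(h + 1)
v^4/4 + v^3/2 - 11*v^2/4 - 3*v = v*(v/4 + 1)*(v - 3)*(v + 1)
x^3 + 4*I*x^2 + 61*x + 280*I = (x - 8*I)*(x + 5*I)*(x + 7*I)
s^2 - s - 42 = (s - 7)*(s + 6)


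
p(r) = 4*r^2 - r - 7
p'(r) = 8*r - 1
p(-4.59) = 81.86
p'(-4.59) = -37.72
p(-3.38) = 42.08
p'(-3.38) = -28.04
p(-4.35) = 73.04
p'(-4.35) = -35.80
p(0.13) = -7.06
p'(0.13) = 0.04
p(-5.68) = 127.73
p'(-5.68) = -46.44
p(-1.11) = -0.96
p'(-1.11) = -9.88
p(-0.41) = -5.92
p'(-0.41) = -4.28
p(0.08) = -7.05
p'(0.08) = -0.36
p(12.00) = 557.00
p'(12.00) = 95.00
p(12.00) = 557.00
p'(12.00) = 95.00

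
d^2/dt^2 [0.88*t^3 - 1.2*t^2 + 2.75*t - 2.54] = 5.28*t - 2.4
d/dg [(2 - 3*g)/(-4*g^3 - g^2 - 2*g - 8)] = (12*g^3 + 3*g^2 + 6*g - 2*(3*g - 2)*(6*g^2 + g + 1) + 24)/(4*g^3 + g^2 + 2*g + 8)^2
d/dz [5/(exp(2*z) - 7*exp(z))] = 5*(7 - 2*exp(z))*exp(-z)/(exp(z) - 7)^2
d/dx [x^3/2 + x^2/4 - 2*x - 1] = 3*x^2/2 + x/2 - 2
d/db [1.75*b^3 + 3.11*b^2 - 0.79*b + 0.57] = 5.25*b^2 + 6.22*b - 0.79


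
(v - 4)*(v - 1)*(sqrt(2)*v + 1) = sqrt(2)*v^3 - 5*sqrt(2)*v^2 + v^2 - 5*v + 4*sqrt(2)*v + 4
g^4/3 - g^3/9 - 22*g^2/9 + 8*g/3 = g*(g/3 + 1)*(g - 2)*(g - 4/3)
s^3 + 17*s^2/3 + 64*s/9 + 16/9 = (s + 1/3)*(s + 4/3)*(s + 4)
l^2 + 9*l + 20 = (l + 4)*(l + 5)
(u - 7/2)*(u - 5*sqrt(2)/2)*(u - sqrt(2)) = u^3 - 7*sqrt(2)*u^2/2 - 7*u^2/2 + 5*u + 49*sqrt(2)*u/4 - 35/2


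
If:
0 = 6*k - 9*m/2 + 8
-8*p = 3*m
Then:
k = -2*p - 4/3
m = -8*p/3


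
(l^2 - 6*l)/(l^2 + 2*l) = (l - 6)/(l + 2)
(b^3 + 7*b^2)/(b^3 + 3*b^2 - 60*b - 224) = b^2/(b^2 - 4*b - 32)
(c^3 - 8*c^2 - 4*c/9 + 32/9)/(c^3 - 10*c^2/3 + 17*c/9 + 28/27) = 3*(9*c^3 - 72*c^2 - 4*c + 32)/(27*c^3 - 90*c^2 + 51*c + 28)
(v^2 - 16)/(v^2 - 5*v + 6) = (v^2 - 16)/(v^2 - 5*v + 6)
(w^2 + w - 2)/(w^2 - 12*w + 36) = (w^2 + w - 2)/(w^2 - 12*w + 36)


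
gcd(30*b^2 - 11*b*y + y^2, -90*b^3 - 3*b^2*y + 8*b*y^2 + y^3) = 1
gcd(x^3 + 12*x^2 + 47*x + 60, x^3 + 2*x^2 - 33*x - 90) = x^2 + 8*x + 15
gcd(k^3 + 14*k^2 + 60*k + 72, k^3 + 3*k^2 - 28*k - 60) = k^2 + 8*k + 12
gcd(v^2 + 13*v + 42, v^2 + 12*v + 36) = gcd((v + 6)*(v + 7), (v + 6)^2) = v + 6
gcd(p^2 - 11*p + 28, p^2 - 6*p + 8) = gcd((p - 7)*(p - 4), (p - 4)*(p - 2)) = p - 4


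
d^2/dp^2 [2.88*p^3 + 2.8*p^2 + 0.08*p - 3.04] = 17.28*p + 5.6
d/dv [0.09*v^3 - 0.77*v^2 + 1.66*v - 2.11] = 0.27*v^2 - 1.54*v + 1.66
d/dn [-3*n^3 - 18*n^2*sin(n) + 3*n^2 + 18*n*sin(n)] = -18*n^2*cos(n) - 9*n^2 - 36*n*sin(n) + 18*n*cos(n) + 6*n + 18*sin(n)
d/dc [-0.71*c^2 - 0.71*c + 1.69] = -1.42*c - 0.71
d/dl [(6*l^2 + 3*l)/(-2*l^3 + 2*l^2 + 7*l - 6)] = 6*(2*l^4 + 2*l^3 + 6*l^2 - 12*l - 3)/(4*l^6 - 8*l^5 - 24*l^4 + 52*l^3 + 25*l^2 - 84*l + 36)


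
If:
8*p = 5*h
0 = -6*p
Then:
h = 0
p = 0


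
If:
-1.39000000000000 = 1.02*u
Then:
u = -1.36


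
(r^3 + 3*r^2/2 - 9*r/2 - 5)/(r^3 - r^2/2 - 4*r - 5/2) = (2*r^2 + r - 10)/(2*r^2 - 3*r - 5)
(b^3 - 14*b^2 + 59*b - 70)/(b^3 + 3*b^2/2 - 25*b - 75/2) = 2*(b^2 - 9*b + 14)/(2*b^2 + 13*b + 15)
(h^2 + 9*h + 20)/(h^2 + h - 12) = (h + 5)/(h - 3)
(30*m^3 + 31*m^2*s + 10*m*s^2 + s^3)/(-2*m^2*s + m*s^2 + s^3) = (15*m^2 + 8*m*s + s^2)/(s*(-m + s))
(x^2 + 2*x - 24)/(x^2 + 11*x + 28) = (x^2 + 2*x - 24)/(x^2 + 11*x + 28)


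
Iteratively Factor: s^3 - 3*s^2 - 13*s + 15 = (s + 3)*(s^2 - 6*s + 5) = (s - 5)*(s + 3)*(s - 1)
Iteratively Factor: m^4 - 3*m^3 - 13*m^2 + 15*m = (m - 1)*(m^3 - 2*m^2 - 15*m) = (m - 5)*(m - 1)*(m^2 + 3*m) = (m - 5)*(m - 1)*(m + 3)*(m)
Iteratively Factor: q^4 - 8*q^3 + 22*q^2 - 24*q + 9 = (q - 3)*(q^3 - 5*q^2 + 7*q - 3) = (q - 3)*(q - 1)*(q^2 - 4*q + 3) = (q - 3)*(q - 1)^2*(q - 3)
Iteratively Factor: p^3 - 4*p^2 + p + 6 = (p + 1)*(p^2 - 5*p + 6) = (p - 3)*(p + 1)*(p - 2)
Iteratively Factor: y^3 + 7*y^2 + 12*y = (y + 3)*(y^2 + 4*y) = y*(y + 3)*(y + 4)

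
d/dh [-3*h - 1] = -3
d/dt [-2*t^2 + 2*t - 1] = 2 - 4*t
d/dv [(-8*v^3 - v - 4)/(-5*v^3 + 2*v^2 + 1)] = (-16*v^4 - 10*v^3 - 82*v^2 + 16*v - 1)/(25*v^6 - 20*v^5 + 4*v^4 - 10*v^3 + 4*v^2 + 1)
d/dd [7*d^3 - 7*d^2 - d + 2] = 21*d^2 - 14*d - 1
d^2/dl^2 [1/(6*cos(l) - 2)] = 3*(3*sin(l)^2 - cos(l) + 3)/(2*(3*cos(l) - 1)^3)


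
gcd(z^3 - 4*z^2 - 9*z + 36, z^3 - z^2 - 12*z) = z^2 - z - 12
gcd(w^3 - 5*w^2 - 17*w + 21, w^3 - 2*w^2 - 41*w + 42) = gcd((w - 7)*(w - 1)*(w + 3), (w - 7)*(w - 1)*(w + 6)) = w^2 - 8*w + 7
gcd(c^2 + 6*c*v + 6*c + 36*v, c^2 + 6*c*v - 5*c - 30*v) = c + 6*v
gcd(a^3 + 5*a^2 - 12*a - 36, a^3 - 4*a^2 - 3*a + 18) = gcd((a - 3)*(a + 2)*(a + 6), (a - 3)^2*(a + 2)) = a^2 - a - 6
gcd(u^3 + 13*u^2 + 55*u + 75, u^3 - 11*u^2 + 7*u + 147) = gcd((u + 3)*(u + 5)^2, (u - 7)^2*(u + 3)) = u + 3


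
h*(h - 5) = h^2 - 5*h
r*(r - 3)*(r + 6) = r^3 + 3*r^2 - 18*r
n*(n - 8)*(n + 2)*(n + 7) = n^4 + n^3 - 58*n^2 - 112*n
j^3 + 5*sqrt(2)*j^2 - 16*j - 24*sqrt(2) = (j - 2*sqrt(2))*(j + sqrt(2))*(j + 6*sqrt(2))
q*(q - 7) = q^2 - 7*q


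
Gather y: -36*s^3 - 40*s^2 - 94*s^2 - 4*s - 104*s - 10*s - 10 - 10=-36*s^3 - 134*s^2 - 118*s - 20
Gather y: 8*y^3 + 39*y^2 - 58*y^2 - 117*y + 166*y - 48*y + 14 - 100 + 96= 8*y^3 - 19*y^2 + y + 10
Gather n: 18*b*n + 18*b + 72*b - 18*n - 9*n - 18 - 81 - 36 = 90*b + n*(18*b - 27) - 135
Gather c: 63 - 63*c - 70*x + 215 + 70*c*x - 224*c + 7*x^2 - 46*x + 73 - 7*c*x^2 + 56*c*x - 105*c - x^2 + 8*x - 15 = c*(-7*x^2 + 126*x - 392) + 6*x^2 - 108*x + 336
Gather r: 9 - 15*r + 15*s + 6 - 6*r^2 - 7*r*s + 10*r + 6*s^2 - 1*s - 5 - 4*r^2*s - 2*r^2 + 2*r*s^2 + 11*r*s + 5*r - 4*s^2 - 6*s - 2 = r^2*(-4*s - 8) + r*(2*s^2 + 4*s) + 2*s^2 + 8*s + 8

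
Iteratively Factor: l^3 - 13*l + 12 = (l - 3)*(l^2 + 3*l - 4) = (l - 3)*(l + 4)*(l - 1)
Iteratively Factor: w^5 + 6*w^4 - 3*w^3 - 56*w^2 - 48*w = (w - 3)*(w^4 + 9*w^3 + 24*w^2 + 16*w) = (w - 3)*(w + 4)*(w^3 + 5*w^2 + 4*w) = (w - 3)*(w + 4)^2*(w^2 + w) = w*(w - 3)*(w + 4)^2*(w + 1)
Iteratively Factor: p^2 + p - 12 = (p + 4)*(p - 3)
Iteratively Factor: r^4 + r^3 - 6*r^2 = (r - 2)*(r^3 + 3*r^2) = r*(r - 2)*(r^2 + 3*r) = r^2*(r - 2)*(r + 3)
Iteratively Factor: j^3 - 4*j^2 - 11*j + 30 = (j - 5)*(j^2 + j - 6) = (j - 5)*(j + 3)*(j - 2)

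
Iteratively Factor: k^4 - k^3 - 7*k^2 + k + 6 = (k - 3)*(k^3 + 2*k^2 - k - 2) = (k - 3)*(k - 1)*(k^2 + 3*k + 2) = (k - 3)*(k - 1)*(k + 2)*(k + 1)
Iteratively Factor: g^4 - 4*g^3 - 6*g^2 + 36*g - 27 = (g - 1)*(g^3 - 3*g^2 - 9*g + 27) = (g - 3)*(g - 1)*(g^2 - 9) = (g - 3)^2*(g - 1)*(g + 3)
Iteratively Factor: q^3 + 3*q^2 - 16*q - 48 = (q + 3)*(q^2 - 16) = (q + 3)*(q + 4)*(q - 4)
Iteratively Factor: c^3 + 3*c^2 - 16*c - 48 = (c + 4)*(c^2 - c - 12) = (c + 3)*(c + 4)*(c - 4)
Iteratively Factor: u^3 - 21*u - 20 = (u - 5)*(u^2 + 5*u + 4) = (u - 5)*(u + 4)*(u + 1)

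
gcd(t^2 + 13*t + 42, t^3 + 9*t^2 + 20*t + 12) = t + 6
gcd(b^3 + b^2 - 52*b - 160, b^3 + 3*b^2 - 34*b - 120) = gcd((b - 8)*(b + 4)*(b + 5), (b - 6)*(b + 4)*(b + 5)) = b^2 + 9*b + 20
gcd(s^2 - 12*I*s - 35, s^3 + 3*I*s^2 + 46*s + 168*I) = s - 7*I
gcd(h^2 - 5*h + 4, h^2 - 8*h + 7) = h - 1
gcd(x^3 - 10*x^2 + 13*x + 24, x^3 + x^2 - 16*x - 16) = x + 1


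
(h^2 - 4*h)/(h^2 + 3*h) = (h - 4)/(h + 3)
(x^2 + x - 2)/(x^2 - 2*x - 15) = (-x^2 - x + 2)/(-x^2 + 2*x + 15)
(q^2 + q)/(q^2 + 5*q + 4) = q/(q + 4)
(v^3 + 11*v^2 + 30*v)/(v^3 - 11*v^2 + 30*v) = (v^2 + 11*v + 30)/(v^2 - 11*v + 30)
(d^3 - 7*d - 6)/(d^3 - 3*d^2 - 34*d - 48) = (d^2 - 2*d - 3)/(d^2 - 5*d - 24)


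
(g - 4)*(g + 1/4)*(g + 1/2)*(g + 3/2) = g^4 - 7*g^3/4 - 31*g^2/4 - 77*g/16 - 3/4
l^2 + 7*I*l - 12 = (l + 3*I)*(l + 4*I)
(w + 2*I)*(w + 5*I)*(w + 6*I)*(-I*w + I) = -I*w^4 + 13*w^3 + I*w^3 - 13*w^2 + 52*I*w^2 - 60*w - 52*I*w + 60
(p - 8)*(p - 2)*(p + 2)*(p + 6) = p^4 - 2*p^3 - 52*p^2 + 8*p + 192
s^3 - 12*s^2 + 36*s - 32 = (s - 8)*(s - 2)^2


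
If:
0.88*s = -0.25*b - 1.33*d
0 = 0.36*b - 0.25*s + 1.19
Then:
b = 0.694444444444444*s - 3.30555555555556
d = 0.621345029239766 - 0.7921888053467*s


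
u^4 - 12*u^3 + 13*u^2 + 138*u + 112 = (u - 8)*(u - 7)*(u + 1)*(u + 2)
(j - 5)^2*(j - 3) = j^3 - 13*j^2 + 55*j - 75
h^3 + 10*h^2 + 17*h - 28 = (h - 1)*(h + 4)*(h + 7)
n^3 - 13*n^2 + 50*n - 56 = (n - 7)*(n - 4)*(n - 2)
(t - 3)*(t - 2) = t^2 - 5*t + 6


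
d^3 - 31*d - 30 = (d - 6)*(d + 1)*(d + 5)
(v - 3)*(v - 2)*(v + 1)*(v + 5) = v^4 + v^3 - 19*v^2 + 11*v + 30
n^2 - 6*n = n*(n - 6)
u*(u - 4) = u^2 - 4*u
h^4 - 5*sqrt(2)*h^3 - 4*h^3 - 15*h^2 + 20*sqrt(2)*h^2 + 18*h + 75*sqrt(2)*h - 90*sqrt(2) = (h - 6)*(h - 1)*(h + 3)*(h - 5*sqrt(2))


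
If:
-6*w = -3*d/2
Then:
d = 4*w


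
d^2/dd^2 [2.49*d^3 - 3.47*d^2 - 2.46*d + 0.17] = 14.94*d - 6.94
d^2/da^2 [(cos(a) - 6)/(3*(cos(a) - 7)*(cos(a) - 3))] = (14*(1 - cos(a)^2)^2 - cos(a)^5 - 52*cos(a)^3 - 122*cos(a)^2 + 1053*cos(a) - 542)/(3*(cos(a) - 7)^3*(cos(a) - 3)^3)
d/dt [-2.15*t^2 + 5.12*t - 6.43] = 5.12 - 4.3*t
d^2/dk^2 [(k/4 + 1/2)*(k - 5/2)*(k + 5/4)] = 3*k/2 + 3/8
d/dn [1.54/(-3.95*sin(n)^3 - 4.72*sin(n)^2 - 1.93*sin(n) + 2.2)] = (18.249*sin(n)^2 + 14.5376*sin(n) + 2.9722)*cos(n)/(3.95*sin(n)^3 + 4.72*sin(n)^2 + 1.93*sin(n) - 2.2)^2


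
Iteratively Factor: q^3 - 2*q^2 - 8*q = (q)*(q^2 - 2*q - 8) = q*(q - 4)*(q + 2)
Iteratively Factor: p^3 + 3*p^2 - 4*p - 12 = (p - 2)*(p^2 + 5*p + 6) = (p - 2)*(p + 3)*(p + 2)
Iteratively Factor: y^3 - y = (y - 1)*(y^2 + y) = (y - 1)*(y + 1)*(y)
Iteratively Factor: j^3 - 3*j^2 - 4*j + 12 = (j - 2)*(j^2 - j - 6) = (j - 3)*(j - 2)*(j + 2)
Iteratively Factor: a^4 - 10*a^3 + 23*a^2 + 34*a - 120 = (a - 3)*(a^3 - 7*a^2 + 2*a + 40) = (a - 3)*(a + 2)*(a^2 - 9*a + 20) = (a - 4)*(a - 3)*(a + 2)*(a - 5)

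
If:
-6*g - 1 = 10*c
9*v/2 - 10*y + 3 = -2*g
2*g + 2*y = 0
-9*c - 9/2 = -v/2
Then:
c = -83/122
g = 59/61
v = -198/61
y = -59/61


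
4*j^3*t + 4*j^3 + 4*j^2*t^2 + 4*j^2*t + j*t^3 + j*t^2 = (2*j + t)^2*(j*t + j)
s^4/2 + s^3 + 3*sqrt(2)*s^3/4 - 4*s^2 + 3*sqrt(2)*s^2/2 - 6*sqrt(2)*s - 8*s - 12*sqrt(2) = (s/2 + sqrt(2))*(s + 2)*(s - 2*sqrt(2))*(s + 3*sqrt(2)/2)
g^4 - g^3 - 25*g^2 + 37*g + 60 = (g - 4)*(g - 3)*(g + 1)*(g + 5)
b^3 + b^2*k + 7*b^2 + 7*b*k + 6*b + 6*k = (b + 1)*(b + 6)*(b + k)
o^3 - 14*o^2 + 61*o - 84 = (o - 7)*(o - 4)*(o - 3)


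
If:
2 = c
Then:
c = 2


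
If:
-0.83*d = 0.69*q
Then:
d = -0.831325301204819*q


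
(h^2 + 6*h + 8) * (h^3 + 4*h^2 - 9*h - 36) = h^5 + 10*h^4 + 23*h^3 - 58*h^2 - 288*h - 288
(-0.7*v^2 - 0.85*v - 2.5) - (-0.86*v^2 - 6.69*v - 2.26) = 0.16*v^2 + 5.84*v - 0.24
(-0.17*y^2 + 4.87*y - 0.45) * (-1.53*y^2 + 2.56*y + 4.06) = 0.2601*y^4 - 7.8863*y^3 + 12.4655*y^2 + 18.6202*y - 1.827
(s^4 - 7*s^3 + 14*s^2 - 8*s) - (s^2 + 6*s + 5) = s^4 - 7*s^3 + 13*s^2 - 14*s - 5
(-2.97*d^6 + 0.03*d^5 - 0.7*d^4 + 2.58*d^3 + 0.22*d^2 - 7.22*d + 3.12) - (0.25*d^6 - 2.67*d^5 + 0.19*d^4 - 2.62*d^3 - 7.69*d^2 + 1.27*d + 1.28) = -3.22*d^6 + 2.7*d^5 - 0.89*d^4 + 5.2*d^3 + 7.91*d^2 - 8.49*d + 1.84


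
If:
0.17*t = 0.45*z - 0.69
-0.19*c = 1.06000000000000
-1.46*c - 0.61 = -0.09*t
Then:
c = -5.58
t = -83.73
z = -30.10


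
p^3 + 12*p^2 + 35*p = p*(p + 5)*(p + 7)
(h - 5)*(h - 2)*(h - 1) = h^3 - 8*h^2 + 17*h - 10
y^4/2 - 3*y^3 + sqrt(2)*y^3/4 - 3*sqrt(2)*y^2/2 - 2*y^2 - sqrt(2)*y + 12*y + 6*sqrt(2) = (y - 6)*(y - 2)*(sqrt(2)*y/2 + 1/2)*(sqrt(2)*y/2 + sqrt(2))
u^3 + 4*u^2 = u^2*(u + 4)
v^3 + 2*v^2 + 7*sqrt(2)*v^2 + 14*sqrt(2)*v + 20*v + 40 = (v + 2)*(v + 2*sqrt(2))*(v + 5*sqrt(2))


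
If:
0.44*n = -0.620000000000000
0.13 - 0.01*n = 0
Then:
No Solution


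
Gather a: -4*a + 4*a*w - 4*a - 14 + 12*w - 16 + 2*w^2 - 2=a*(4*w - 8) + 2*w^2 + 12*w - 32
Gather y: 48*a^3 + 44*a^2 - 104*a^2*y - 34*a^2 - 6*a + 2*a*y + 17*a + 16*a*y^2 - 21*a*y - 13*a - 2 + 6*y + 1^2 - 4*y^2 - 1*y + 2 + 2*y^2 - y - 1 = 48*a^3 + 10*a^2 - 2*a + y^2*(16*a - 2) + y*(-104*a^2 - 19*a + 4)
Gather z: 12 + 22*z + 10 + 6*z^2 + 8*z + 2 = 6*z^2 + 30*z + 24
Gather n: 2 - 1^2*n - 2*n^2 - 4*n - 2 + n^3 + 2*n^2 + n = n^3 - 4*n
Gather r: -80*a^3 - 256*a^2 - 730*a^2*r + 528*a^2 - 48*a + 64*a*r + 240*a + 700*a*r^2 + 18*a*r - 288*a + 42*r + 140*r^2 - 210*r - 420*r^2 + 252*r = -80*a^3 + 272*a^2 - 96*a + r^2*(700*a - 280) + r*(-730*a^2 + 82*a + 84)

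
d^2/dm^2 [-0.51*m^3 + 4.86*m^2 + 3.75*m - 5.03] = 9.72 - 3.06*m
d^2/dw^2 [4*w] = 0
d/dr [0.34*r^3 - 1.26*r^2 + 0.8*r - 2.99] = 1.02*r^2 - 2.52*r + 0.8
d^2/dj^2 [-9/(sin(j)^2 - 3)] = 18*(2*sin(j)^4 + 3*sin(j)^2 - 3)/(sin(j)^2 - 3)^3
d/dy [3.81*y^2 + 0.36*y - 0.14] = 7.62*y + 0.36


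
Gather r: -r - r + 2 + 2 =4 - 2*r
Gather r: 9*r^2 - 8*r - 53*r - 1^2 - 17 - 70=9*r^2 - 61*r - 88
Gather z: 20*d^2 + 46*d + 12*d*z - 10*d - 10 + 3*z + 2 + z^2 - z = 20*d^2 + 36*d + z^2 + z*(12*d + 2) - 8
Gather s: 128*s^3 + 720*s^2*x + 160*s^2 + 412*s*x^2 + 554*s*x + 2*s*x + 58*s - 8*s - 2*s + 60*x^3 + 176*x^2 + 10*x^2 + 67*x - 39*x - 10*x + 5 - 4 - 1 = 128*s^3 + s^2*(720*x + 160) + s*(412*x^2 + 556*x + 48) + 60*x^3 + 186*x^2 + 18*x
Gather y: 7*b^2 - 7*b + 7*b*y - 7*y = 7*b^2 - 7*b + y*(7*b - 7)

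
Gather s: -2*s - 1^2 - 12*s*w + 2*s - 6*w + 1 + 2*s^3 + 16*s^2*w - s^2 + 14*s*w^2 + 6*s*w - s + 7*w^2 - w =2*s^3 + s^2*(16*w - 1) + s*(14*w^2 - 6*w - 1) + 7*w^2 - 7*w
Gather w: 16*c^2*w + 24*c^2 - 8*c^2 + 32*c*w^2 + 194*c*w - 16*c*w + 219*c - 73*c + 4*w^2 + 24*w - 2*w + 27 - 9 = 16*c^2 + 146*c + w^2*(32*c + 4) + w*(16*c^2 + 178*c + 22) + 18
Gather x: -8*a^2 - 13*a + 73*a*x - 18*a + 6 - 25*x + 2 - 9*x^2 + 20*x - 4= -8*a^2 - 31*a - 9*x^2 + x*(73*a - 5) + 4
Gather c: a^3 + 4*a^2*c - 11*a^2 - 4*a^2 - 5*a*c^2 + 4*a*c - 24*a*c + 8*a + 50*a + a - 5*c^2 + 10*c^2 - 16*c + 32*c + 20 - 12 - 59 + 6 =a^3 - 15*a^2 + 59*a + c^2*(5 - 5*a) + c*(4*a^2 - 20*a + 16) - 45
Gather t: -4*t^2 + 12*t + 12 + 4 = -4*t^2 + 12*t + 16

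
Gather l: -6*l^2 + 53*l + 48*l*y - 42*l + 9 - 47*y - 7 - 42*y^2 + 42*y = -6*l^2 + l*(48*y + 11) - 42*y^2 - 5*y + 2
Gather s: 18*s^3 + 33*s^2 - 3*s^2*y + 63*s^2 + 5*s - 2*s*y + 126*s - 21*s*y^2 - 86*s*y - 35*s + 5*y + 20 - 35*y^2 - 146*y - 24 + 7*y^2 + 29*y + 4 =18*s^3 + s^2*(96 - 3*y) + s*(-21*y^2 - 88*y + 96) - 28*y^2 - 112*y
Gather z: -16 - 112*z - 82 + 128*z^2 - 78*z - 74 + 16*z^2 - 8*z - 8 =144*z^2 - 198*z - 180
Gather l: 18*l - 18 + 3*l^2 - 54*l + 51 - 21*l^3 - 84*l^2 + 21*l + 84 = -21*l^3 - 81*l^2 - 15*l + 117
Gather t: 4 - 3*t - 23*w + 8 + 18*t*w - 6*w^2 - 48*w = t*(18*w - 3) - 6*w^2 - 71*w + 12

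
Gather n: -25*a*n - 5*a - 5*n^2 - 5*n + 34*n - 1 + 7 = -5*a - 5*n^2 + n*(29 - 25*a) + 6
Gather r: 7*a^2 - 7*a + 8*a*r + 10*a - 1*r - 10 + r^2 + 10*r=7*a^2 + 3*a + r^2 + r*(8*a + 9) - 10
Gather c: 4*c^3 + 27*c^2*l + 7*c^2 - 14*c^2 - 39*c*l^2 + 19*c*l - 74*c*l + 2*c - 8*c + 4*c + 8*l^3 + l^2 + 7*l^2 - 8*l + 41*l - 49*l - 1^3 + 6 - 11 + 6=4*c^3 + c^2*(27*l - 7) + c*(-39*l^2 - 55*l - 2) + 8*l^3 + 8*l^2 - 16*l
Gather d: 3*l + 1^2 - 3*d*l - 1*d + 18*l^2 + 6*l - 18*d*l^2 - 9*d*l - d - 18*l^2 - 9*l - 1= d*(-18*l^2 - 12*l - 2)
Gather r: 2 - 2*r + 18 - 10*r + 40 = 60 - 12*r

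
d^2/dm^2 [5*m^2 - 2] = 10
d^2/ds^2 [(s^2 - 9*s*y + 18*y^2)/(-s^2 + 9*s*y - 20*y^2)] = y^2*(12*s^2 - 108*s*y + 244*y^2)/(s^6 - 27*s^5*y + 303*s^4*y^2 - 1809*s^3*y^3 + 6060*s^2*y^4 - 10800*s*y^5 + 8000*y^6)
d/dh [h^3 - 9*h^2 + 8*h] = 3*h^2 - 18*h + 8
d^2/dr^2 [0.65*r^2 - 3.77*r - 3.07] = 1.30000000000000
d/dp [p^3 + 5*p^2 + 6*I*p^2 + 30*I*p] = 3*p^2 + p*(10 + 12*I) + 30*I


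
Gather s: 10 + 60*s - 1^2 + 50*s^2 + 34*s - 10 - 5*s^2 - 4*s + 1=45*s^2 + 90*s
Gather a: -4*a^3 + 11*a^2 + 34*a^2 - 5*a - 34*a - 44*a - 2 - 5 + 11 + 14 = -4*a^3 + 45*a^2 - 83*a + 18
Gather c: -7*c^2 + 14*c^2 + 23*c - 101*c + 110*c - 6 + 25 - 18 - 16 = 7*c^2 + 32*c - 15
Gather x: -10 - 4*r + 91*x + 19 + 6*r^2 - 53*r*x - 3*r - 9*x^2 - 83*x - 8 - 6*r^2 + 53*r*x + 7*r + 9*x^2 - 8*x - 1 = 0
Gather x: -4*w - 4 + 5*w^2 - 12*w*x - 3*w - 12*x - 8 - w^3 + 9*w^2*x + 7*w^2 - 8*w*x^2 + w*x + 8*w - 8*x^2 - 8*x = -w^3 + 12*w^2 + w + x^2*(-8*w - 8) + x*(9*w^2 - 11*w - 20) - 12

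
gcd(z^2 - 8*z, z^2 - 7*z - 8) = z - 8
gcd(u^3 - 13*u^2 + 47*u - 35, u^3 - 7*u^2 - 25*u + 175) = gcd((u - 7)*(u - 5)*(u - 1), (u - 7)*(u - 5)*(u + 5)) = u^2 - 12*u + 35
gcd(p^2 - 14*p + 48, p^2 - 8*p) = p - 8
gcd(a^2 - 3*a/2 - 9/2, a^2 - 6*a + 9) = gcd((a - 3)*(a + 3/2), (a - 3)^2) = a - 3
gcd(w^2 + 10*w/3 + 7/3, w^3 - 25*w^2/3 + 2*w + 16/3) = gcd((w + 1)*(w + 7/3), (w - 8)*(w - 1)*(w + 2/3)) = 1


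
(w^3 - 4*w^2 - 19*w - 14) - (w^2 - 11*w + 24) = w^3 - 5*w^2 - 8*w - 38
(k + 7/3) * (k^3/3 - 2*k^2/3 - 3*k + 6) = k^4/3 + k^3/9 - 41*k^2/9 - k + 14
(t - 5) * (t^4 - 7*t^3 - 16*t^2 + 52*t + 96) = t^5 - 12*t^4 + 19*t^3 + 132*t^2 - 164*t - 480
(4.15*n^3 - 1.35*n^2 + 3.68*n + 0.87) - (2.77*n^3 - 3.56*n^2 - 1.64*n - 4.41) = 1.38*n^3 + 2.21*n^2 + 5.32*n + 5.28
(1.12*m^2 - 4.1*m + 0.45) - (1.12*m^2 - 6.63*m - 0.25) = 2.53*m + 0.7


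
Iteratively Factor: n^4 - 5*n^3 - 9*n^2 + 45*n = (n)*(n^3 - 5*n^2 - 9*n + 45) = n*(n - 5)*(n^2 - 9) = n*(n - 5)*(n + 3)*(n - 3)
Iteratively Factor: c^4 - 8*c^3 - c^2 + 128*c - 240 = (c + 4)*(c^3 - 12*c^2 + 47*c - 60) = (c - 5)*(c + 4)*(c^2 - 7*c + 12) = (c - 5)*(c - 4)*(c + 4)*(c - 3)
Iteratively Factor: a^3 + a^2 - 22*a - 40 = (a - 5)*(a^2 + 6*a + 8) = (a - 5)*(a + 2)*(a + 4)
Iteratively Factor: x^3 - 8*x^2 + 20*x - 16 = (x - 2)*(x^2 - 6*x + 8) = (x - 4)*(x - 2)*(x - 2)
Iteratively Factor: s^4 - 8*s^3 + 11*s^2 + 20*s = (s - 4)*(s^3 - 4*s^2 - 5*s) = (s - 5)*(s - 4)*(s^2 + s) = s*(s - 5)*(s - 4)*(s + 1)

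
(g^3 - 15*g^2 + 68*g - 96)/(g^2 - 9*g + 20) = (g^2 - 11*g + 24)/(g - 5)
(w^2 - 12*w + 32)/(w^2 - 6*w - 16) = (w - 4)/(w + 2)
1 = 1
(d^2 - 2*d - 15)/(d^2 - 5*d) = (d + 3)/d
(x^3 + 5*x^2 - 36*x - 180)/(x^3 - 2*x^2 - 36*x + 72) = (x + 5)/(x - 2)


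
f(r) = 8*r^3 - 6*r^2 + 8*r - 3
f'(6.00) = 800.00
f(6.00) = 1557.00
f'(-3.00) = 260.00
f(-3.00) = -297.00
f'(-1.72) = 99.64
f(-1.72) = -75.22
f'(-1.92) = 119.51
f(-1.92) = -97.10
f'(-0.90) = 38.24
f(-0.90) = -20.89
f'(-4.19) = 479.63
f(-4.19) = -730.34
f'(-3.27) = 303.87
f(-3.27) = -373.04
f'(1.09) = 23.43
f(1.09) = 8.95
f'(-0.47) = 18.94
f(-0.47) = -8.92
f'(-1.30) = 64.16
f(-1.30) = -41.12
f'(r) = 24*r^2 - 12*r + 8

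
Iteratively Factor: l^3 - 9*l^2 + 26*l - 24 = (l - 3)*(l^2 - 6*l + 8) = (l - 3)*(l - 2)*(l - 4)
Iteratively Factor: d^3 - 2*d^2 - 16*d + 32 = (d + 4)*(d^2 - 6*d + 8) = (d - 2)*(d + 4)*(d - 4)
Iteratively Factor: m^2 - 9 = (m - 3)*(m + 3)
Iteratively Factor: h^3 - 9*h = (h + 3)*(h^2 - 3*h) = (h - 3)*(h + 3)*(h)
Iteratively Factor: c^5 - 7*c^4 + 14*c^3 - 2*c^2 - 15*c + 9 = (c + 1)*(c^4 - 8*c^3 + 22*c^2 - 24*c + 9) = (c - 1)*(c + 1)*(c^3 - 7*c^2 + 15*c - 9) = (c - 1)^2*(c + 1)*(c^2 - 6*c + 9) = (c - 3)*(c - 1)^2*(c + 1)*(c - 3)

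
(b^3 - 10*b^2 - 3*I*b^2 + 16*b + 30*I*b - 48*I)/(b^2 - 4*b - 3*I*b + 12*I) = (b^2 - 10*b + 16)/(b - 4)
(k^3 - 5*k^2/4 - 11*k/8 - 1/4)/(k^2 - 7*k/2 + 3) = (8*k^2 + 6*k + 1)/(4*(2*k - 3))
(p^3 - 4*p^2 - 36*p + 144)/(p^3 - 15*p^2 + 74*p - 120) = (p + 6)/(p - 5)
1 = 1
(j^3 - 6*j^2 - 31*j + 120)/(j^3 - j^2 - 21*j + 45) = (j - 8)/(j - 3)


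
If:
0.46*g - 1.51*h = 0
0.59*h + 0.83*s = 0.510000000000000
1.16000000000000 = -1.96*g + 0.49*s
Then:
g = -0.42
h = -0.13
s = 0.70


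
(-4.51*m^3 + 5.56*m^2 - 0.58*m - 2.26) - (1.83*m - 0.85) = -4.51*m^3 + 5.56*m^2 - 2.41*m - 1.41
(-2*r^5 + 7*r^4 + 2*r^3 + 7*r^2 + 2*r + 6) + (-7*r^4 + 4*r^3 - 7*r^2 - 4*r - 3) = -2*r^5 + 6*r^3 - 2*r + 3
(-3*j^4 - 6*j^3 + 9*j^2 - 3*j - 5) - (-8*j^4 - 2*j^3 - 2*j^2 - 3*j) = 5*j^4 - 4*j^3 + 11*j^2 - 5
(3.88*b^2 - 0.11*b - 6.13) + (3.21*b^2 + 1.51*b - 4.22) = 7.09*b^2 + 1.4*b - 10.35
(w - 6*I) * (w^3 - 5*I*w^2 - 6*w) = w^4 - 11*I*w^3 - 36*w^2 + 36*I*w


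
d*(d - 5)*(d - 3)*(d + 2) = d^4 - 6*d^3 - d^2 + 30*d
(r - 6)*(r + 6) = r^2 - 36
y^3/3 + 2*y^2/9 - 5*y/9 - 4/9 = (y/3 + 1/3)*(y - 4/3)*(y + 1)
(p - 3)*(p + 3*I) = p^2 - 3*p + 3*I*p - 9*I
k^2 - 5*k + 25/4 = (k - 5/2)^2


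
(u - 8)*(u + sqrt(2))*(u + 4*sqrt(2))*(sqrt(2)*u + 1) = sqrt(2)*u^4 - 8*sqrt(2)*u^3 + 11*u^3 - 88*u^2 + 13*sqrt(2)*u^2 - 104*sqrt(2)*u + 8*u - 64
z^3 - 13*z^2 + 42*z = z*(z - 7)*(z - 6)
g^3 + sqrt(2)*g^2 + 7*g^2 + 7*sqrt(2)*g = g*(g + 7)*(g + sqrt(2))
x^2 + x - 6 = (x - 2)*(x + 3)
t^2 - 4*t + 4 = (t - 2)^2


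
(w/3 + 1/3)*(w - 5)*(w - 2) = w^3/3 - 2*w^2 + w + 10/3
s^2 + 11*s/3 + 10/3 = (s + 5/3)*(s + 2)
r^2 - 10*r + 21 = (r - 7)*(r - 3)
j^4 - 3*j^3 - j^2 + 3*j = j*(j - 3)*(j - 1)*(j + 1)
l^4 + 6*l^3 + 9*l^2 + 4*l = l*(l + 1)^2*(l + 4)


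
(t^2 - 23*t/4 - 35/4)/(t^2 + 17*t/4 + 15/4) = (t - 7)/(t + 3)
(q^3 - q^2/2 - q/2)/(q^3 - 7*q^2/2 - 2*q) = (q - 1)/(q - 4)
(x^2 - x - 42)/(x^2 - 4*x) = (x^2 - x - 42)/(x*(x - 4))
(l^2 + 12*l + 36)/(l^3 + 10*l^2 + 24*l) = (l + 6)/(l*(l + 4))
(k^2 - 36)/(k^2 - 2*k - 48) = (k - 6)/(k - 8)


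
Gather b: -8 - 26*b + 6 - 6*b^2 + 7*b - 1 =-6*b^2 - 19*b - 3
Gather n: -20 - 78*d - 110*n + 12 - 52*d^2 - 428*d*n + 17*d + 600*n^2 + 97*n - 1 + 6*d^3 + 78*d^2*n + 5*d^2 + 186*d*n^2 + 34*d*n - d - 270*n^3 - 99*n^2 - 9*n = 6*d^3 - 47*d^2 - 62*d - 270*n^3 + n^2*(186*d + 501) + n*(78*d^2 - 394*d - 22) - 9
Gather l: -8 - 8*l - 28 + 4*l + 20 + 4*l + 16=0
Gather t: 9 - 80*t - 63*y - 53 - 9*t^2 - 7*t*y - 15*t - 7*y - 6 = -9*t^2 + t*(-7*y - 95) - 70*y - 50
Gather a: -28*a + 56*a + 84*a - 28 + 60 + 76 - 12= 112*a + 96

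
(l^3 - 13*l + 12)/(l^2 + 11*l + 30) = (l^3 - 13*l + 12)/(l^2 + 11*l + 30)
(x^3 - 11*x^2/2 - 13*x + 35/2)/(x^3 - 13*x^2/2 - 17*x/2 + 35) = (x - 1)/(x - 2)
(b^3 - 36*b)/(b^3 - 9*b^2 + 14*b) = (b^2 - 36)/(b^2 - 9*b + 14)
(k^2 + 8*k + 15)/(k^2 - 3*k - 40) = (k + 3)/(k - 8)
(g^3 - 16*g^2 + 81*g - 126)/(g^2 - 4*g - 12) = (g^2 - 10*g + 21)/(g + 2)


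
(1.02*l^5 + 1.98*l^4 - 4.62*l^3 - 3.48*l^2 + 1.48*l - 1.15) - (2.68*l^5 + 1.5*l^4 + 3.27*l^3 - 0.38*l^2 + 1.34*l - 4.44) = -1.66*l^5 + 0.48*l^4 - 7.89*l^3 - 3.1*l^2 + 0.14*l + 3.29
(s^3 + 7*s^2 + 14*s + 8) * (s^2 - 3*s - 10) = s^5 + 4*s^4 - 17*s^3 - 104*s^2 - 164*s - 80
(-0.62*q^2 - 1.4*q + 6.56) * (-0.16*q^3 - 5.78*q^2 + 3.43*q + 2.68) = 0.0992*q^5 + 3.8076*q^4 + 4.9158*q^3 - 44.3804*q^2 + 18.7488*q + 17.5808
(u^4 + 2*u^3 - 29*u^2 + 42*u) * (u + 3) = u^5 + 5*u^4 - 23*u^3 - 45*u^2 + 126*u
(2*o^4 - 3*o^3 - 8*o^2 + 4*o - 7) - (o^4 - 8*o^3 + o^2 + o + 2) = o^4 + 5*o^3 - 9*o^2 + 3*o - 9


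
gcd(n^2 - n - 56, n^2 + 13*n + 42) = n + 7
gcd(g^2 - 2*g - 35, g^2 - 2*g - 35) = g^2 - 2*g - 35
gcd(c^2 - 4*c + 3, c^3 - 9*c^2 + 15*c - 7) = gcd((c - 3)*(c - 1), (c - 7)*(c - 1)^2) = c - 1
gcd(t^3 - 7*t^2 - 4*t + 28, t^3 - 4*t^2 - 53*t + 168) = 1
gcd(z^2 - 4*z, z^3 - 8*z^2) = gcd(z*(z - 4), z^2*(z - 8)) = z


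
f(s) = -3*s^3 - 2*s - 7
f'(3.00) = -83.00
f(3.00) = -94.00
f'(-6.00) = -326.00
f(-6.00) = 653.00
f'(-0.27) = -2.66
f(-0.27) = -6.40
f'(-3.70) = -125.21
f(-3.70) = 152.36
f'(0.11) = -2.11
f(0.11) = -7.22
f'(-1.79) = -30.84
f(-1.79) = 13.79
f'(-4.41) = -177.03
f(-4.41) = 259.12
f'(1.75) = -29.56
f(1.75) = -26.58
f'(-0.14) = -2.18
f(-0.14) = -6.71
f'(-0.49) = -4.16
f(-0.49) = -5.67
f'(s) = -9*s^2 - 2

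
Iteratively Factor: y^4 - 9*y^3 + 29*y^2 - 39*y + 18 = (y - 3)*(y^3 - 6*y^2 + 11*y - 6) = (y - 3)*(y - 1)*(y^2 - 5*y + 6) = (y - 3)*(y - 2)*(y - 1)*(y - 3)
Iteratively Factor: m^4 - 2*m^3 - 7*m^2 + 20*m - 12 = (m - 1)*(m^3 - m^2 - 8*m + 12) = (m - 1)*(m + 3)*(m^2 - 4*m + 4) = (m - 2)*(m - 1)*(m + 3)*(m - 2)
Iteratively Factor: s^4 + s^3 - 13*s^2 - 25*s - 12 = (s + 3)*(s^3 - 2*s^2 - 7*s - 4) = (s + 1)*(s + 3)*(s^2 - 3*s - 4) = (s - 4)*(s + 1)*(s + 3)*(s + 1)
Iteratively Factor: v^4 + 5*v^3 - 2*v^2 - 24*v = (v + 3)*(v^3 + 2*v^2 - 8*v) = v*(v + 3)*(v^2 + 2*v - 8) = v*(v - 2)*(v + 3)*(v + 4)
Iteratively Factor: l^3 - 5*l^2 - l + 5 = (l + 1)*(l^2 - 6*l + 5) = (l - 5)*(l + 1)*(l - 1)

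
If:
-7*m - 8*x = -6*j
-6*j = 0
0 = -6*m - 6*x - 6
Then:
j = 0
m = -8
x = 7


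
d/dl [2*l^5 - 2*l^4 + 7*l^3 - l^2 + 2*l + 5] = 10*l^4 - 8*l^3 + 21*l^2 - 2*l + 2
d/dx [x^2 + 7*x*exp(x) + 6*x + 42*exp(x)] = 7*x*exp(x) + 2*x + 49*exp(x) + 6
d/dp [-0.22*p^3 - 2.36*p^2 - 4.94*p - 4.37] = -0.66*p^2 - 4.72*p - 4.94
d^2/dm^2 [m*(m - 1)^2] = 6*m - 4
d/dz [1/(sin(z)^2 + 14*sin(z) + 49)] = -2*cos(z)/(sin(z) + 7)^3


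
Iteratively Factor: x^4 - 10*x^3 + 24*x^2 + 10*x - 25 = (x + 1)*(x^3 - 11*x^2 + 35*x - 25) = (x - 5)*(x + 1)*(x^2 - 6*x + 5) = (x - 5)^2*(x + 1)*(x - 1)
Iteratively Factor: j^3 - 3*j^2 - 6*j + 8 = (j - 1)*(j^2 - 2*j - 8) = (j - 4)*(j - 1)*(j + 2)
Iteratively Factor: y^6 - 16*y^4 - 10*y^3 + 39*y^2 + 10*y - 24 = (y + 2)*(y^5 - 2*y^4 - 12*y^3 + 14*y^2 + 11*y - 12) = (y - 1)*(y + 2)*(y^4 - y^3 - 13*y^2 + y + 12) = (y - 4)*(y - 1)*(y + 2)*(y^3 + 3*y^2 - y - 3) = (y - 4)*(y - 1)^2*(y + 2)*(y^2 + 4*y + 3) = (y - 4)*(y - 1)^2*(y + 1)*(y + 2)*(y + 3)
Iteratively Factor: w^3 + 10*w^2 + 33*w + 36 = (w + 4)*(w^2 + 6*w + 9) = (w + 3)*(w + 4)*(w + 3)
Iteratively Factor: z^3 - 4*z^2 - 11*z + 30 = (z - 2)*(z^2 - 2*z - 15) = (z - 5)*(z - 2)*(z + 3)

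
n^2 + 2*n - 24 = (n - 4)*(n + 6)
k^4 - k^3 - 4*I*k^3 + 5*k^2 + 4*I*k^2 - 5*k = k*(k - 1)*(k - 5*I)*(k + I)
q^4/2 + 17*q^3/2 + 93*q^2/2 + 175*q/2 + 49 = (q/2 + 1/2)*(q + 2)*(q + 7)^2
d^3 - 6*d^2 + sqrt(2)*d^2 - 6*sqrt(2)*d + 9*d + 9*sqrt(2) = (d - 3)^2*(d + sqrt(2))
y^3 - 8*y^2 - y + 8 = (y - 8)*(y - 1)*(y + 1)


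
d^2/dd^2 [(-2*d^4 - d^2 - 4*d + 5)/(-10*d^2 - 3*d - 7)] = 4*(100*d^6 + 90*d^5 + 237*d^4 + 353*d^3 - 561*d^2 - 645*d + 135)/(1000*d^6 + 900*d^5 + 2370*d^4 + 1287*d^3 + 1659*d^2 + 441*d + 343)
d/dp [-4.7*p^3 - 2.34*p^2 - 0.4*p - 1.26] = -14.1*p^2 - 4.68*p - 0.4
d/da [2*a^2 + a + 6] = 4*a + 1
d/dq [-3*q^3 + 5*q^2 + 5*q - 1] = -9*q^2 + 10*q + 5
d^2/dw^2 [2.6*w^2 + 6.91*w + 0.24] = 5.20000000000000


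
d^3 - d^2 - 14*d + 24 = (d - 3)*(d - 2)*(d + 4)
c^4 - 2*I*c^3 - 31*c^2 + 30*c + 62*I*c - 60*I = (c - 5)*(c - 1)*(c + 6)*(c - 2*I)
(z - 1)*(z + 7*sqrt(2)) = z^2 - z + 7*sqrt(2)*z - 7*sqrt(2)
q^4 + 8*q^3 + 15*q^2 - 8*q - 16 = (q - 1)*(q + 1)*(q + 4)^2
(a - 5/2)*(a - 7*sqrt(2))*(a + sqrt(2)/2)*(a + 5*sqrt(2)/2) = a^4 - 4*sqrt(2)*a^3 - 5*a^3/2 - 79*a^2/2 + 10*sqrt(2)*a^2 - 35*sqrt(2)*a/2 + 395*a/4 + 175*sqrt(2)/4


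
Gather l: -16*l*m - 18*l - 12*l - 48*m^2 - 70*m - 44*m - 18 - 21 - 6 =l*(-16*m - 30) - 48*m^2 - 114*m - 45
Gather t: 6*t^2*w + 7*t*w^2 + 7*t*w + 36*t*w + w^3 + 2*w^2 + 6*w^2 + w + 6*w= 6*t^2*w + t*(7*w^2 + 43*w) + w^3 + 8*w^2 + 7*w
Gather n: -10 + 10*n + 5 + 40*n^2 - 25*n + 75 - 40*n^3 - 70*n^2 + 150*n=-40*n^3 - 30*n^2 + 135*n + 70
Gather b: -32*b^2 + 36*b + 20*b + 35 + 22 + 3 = -32*b^2 + 56*b + 60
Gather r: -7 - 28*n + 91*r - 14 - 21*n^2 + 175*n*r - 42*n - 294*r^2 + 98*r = -21*n^2 - 70*n - 294*r^2 + r*(175*n + 189) - 21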